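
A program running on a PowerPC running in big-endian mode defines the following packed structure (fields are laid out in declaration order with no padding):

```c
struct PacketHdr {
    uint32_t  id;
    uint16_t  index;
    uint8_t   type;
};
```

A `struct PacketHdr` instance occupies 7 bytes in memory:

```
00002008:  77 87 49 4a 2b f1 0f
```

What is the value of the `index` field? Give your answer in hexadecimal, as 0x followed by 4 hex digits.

`index` follows `id` (4 bytes), so it starts at byte offset 4 and occupies 2 bytes.
Bytes at offsets 4..5: 2B F1.
Big-endian: lowest address holds the most-significant byte.
The bytes are already most-significant first: 0x2BF1.

0x2BF1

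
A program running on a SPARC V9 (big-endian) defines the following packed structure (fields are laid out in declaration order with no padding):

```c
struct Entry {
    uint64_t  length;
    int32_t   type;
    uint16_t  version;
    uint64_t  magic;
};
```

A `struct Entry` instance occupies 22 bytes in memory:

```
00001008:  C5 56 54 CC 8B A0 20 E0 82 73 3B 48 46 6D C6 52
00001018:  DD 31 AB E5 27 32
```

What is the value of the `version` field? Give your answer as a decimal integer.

18029

`version` follows `length` (8 B), `type` (4 B), so it starts at offset 8 + 4 = 12 and occupies 2 bytes.
Bytes at offsets 12..13: 46 6D.
In big-endian order the high byte comes first in memory.
The bytes are already most-significant first: 0x466D.
0x466D = 18029.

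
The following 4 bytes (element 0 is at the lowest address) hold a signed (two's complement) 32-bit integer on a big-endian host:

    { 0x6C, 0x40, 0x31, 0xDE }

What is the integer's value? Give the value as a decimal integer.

Big-endian: lowest address holds the most-significant byte.
The bytes are already most-significant first: 0x6C4031DE.
0x6C4031DE = 1816146398.

1816146398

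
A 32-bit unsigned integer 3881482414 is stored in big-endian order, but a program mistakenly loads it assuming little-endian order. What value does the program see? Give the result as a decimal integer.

2931317479

3881482414 in 32-bit hexadecimal is 0xE75AB8AE.
Stored big-endian, the bytes at ascending addresses are E7 5A B8 AE.
Read back as little-endian, the first byte is least significant, giving 0xAEB85AE7.
0xAEB85AE7 = 2931317479.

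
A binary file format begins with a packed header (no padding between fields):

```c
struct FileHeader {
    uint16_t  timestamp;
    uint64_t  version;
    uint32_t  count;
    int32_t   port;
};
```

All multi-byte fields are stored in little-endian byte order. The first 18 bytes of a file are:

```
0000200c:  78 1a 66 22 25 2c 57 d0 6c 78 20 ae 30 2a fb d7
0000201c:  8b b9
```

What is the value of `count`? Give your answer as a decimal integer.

707833376

`count` follows `timestamp` (2 B), `version` (8 B), so it starts at offset 2 + 8 = 10 and occupies 4 bytes.
Bytes at offsets 10..13: 20 AE 30 2A.
In little-endian order the low byte comes first in memory.
Reassemble most-significant byte first: 2A 30 AE 20 → 0x2A30AE20.
0x2A30AE20 = 707833376.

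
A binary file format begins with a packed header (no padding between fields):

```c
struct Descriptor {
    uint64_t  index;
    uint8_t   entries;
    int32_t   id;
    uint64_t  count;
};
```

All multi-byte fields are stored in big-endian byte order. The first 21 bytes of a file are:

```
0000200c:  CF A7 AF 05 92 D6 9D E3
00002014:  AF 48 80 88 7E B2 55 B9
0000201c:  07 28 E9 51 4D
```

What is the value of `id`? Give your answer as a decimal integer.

`id` follows `index` (8 B), `entries` (1 B), so it starts at offset 8 + 1 = 9 and occupies 4 bytes.
Bytes at offsets 9..12: 48 80 88 7E.
In big-endian order the high byte comes first in memory.
The bytes are already most-significant first: 0x4880887E.
0x4880887E = 1216383102.

1216383102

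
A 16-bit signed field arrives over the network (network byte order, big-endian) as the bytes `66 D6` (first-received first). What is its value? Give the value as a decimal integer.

Big-endian: lowest address holds the most-significant byte.
The bytes are already most-significant first: 0x66D6.
0x66D6 = 26326.

26326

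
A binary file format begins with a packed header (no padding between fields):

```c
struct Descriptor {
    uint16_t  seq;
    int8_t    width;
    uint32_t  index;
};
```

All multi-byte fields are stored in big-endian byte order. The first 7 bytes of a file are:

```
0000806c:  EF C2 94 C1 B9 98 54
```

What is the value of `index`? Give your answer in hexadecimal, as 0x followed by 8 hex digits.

`index` follows `seq` (2 B), `width` (1 B), so it starts at offset 2 + 1 = 3 and occupies 4 bytes.
Bytes at offsets 3..6: C1 B9 98 54.
Big-endian stores the most-significant byte at the lowest address.
The bytes are already most-significant first: 0xC1B99854.

0xC1B99854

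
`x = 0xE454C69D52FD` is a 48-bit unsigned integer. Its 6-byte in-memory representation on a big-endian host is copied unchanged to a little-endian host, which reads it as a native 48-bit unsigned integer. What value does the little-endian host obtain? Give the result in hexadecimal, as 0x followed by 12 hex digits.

0xFD529DC654E4

Stored big-endian, the bytes at ascending addresses are E4 54 C6 9D 52 FD.
Read back as little-endian, the first byte is least significant, giving 0xFD529DC654E4.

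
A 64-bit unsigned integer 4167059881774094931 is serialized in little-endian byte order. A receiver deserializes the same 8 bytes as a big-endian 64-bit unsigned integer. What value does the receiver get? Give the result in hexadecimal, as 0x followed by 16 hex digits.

4167059881774094931 in 64-bit hexadecimal is 0x39D45EE26AED1A53.
Stored little-endian, the bytes at ascending addresses are 53 1A ED 6A E2 5E D4 39.
Read back as big-endian, the last byte is least significant, giving 0x531AED6AE25ED439.

0x531AED6AE25ED439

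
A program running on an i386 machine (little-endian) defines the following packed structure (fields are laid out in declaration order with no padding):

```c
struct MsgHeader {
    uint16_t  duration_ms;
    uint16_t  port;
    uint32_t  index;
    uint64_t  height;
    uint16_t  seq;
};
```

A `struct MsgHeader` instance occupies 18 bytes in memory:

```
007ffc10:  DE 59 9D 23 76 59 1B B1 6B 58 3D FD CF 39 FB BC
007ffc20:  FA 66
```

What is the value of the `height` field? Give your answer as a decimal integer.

`height` follows `duration_ms` (2 B), `port` (2 B), `index` (4 B), so it starts at offset 2 + 2 + 4 = 8 and occupies 8 bytes.
Bytes at offsets 8..15: 6B 58 3D FD CF 39 FB BC.
Little-endian: lowest address holds the least-significant byte.
Reassemble most-significant byte first: BC FB 39 CF FD 3D 58 6B → 0xBCFB39CFFD3D586B.
0xBCFB39CFFD3D586B = 13617541463754496107.

13617541463754496107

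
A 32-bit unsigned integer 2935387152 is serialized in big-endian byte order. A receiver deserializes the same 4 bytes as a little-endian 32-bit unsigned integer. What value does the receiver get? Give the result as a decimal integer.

276100782

2935387152 in 32-bit hexadecimal is 0xAEF67410.
Stored big-endian, the bytes at ascending addresses are AE F6 74 10.
Read back as little-endian, the first byte is least significant, giving 0x1074F6AE.
0x1074F6AE = 276100782.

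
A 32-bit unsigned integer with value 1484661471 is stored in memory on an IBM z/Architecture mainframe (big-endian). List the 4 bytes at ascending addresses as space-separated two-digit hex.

58 7E 22 DF

1484661471 in hexadecimal, padded to 32 bits, is 0x587E22DF.
Split into bytes (most-significant first): 58 7E 22 DF.
Big-endian stores the most-significant byte at the lowest address.
So the memory order matches the most-significant-first order: 58 7E 22 DF.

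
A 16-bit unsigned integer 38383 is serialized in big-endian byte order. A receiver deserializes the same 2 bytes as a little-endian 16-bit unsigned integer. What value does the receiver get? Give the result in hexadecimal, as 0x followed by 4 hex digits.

38383 in 16-bit hexadecimal is 0x95EF.
Stored big-endian, the bytes at ascending addresses are 95 EF.
Read back as little-endian, the first byte is least significant, giving 0xEF95.

0xEF95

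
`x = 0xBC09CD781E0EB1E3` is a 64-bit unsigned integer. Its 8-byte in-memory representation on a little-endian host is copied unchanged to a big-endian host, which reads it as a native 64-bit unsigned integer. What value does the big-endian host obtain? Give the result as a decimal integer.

16406910441525938620

Stored little-endian, the bytes at ascending addresses are E3 B1 0E 1E 78 CD 09 BC.
Read back as big-endian, the last byte is least significant, giving 0xE3B10E1E78CD09BC.
0xE3B10E1E78CD09BC = 16406910441525938620.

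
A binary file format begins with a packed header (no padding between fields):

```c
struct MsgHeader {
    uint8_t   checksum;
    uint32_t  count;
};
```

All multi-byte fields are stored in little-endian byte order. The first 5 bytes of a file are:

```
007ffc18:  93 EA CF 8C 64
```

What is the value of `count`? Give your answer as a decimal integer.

`count` follows `checksum` (1 byte), so it starts at byte offset 1 and occupies 4 bytes.
Bytes at offsets 1..4: EA CF 8C 64.
Little-endian stores the least-significant byte at the lowest address.
Reassemble most-significant byte first: 64 8C CF EA → 0x648CCFEA.
0x648CCFEA = 1686949866.

1686949866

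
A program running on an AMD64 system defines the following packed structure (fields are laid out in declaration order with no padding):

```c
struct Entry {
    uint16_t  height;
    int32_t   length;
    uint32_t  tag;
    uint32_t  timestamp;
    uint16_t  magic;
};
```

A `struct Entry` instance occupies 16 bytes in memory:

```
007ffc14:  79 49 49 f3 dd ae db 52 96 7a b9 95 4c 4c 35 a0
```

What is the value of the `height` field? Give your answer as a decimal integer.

`height` is the first field, at byte offset 0, occupying 2 bytes.
Bytes at offsets 0..1: 79 49.
In little-endian order the low byte comes first in memory.
Reassemble most-significant byte first: 49 79 → 0x4979.
0x4979 = 18809.

18809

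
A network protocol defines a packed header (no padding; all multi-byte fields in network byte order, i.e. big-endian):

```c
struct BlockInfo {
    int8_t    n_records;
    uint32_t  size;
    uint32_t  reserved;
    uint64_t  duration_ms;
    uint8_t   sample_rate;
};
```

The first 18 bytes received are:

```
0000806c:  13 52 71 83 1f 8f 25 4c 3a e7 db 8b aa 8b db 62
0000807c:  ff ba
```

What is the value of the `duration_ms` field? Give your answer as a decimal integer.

`duration_ms` follows `n_records` (1 B), `size` (4 B), `reserved` (4 B), so it starts at offset 1 + 4 + 4 = 9 and occupies 8 bytes.
Bytes at offsets 9..16: E7 DB 8B AA 8B DB 62 FF.
Big-endian stores the most-significant byte at the lowest address.
The bytes are already most-significant first: 0xE7DB8BAA8BDB62FF.
0xE7DB8BAA8BDB62FF = 16707100807268098815.

16707100807268098815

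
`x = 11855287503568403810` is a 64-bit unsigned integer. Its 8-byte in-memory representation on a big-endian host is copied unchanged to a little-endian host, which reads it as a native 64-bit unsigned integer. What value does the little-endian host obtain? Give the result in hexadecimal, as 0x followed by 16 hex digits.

0x627D52282C7186A4

11855287503568403810 in 64-bit hexadecimal is 0xA486712C28527D62.
Stored big-endian, the bytes at ascending addresses are A4 86 71 2C 28 52 7D 62.
Read back as little-endian, the first byte is least significant, giving 0x627D52282C7186A4.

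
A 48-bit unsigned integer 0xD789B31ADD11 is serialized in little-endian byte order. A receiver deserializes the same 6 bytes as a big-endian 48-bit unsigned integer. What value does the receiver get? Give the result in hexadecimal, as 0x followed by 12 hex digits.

Stored little-endian, the bytes at ascending addresses are 11 DD 1A B3 89 D7.
Read back as big-endian, the last byte is least significant, giving 0x11DD1AB389D7.

0x11DD1AB389D7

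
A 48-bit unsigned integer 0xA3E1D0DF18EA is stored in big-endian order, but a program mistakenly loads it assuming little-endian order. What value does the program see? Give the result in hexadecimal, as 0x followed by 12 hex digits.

Stored big-endian, the bytes at ascending addresses are A3 E1 D0 DF 18 EA.
Read back as little-endian, the first byte is least significant, giving 0xEA18DFD0E1A3.

0xEA18DFD0E1A3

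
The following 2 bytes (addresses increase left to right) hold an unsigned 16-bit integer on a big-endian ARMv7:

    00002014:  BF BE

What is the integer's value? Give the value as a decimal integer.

In big-endian order the high byte comes first in memory.
The bytes are already most-significant first: 0xBFBE.
0xBFBE = 49086.

49086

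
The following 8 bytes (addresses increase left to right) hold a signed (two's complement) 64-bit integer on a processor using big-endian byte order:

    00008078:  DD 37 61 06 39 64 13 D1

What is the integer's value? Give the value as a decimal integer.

-2506427988247833647

In big-endian order the high byte comes first in memory.
The bytes are already most-significant first: 0xDD376106396413D1.
Top bit is set, so as a signed 64-bit value this is 0xDD376106396413D1 − 2^64 = -2506427988247833647.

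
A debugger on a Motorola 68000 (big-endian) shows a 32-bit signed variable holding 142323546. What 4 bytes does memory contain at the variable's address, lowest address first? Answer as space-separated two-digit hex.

08 7B AF 5A

142323546 in hexadecimal, padded to 32 bits, is 0x087BAF5A.
Split into bytes (most-significant first): 08 7B AF 5A.
Big-endian: lowest address holds the most-significant byte.
So the memory order matches the most-significant-first order: 08 7B AF 5A.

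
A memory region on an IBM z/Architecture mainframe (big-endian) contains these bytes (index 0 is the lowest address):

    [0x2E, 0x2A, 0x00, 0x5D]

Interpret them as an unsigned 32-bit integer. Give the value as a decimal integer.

774504541

Big-endian: lowest address holds the most-significant byte.
The bytes are already most-significant first: 0x2E2A005D.
0x2E2A005D = 774504541.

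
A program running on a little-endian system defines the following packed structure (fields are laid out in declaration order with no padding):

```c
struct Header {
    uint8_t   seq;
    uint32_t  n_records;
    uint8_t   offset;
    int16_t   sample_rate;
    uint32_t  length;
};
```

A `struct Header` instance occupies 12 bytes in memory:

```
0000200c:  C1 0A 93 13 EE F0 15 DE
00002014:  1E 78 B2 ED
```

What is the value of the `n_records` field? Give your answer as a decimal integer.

3994260234

`n_records` follows `seq` (1 byte), so it starts at byte offset 1 and occupies 4 bytes.
Bytes at offsets 1..4: 0A 93 13 EE.
Little-endian: lowest address holds the least-significant byte.
Reassemble most-significant byte first: EE 13 93 0A → 0xEE13930A.
0xEE13930A = 3994260234.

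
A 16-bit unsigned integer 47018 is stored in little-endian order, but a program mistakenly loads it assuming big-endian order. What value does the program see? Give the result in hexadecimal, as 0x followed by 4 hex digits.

0xAAB7

47018 in 16-bit hexadecimal is 0xB7AA.
Stored little-endian, the bytes at ascending addresses are AA B7.
Read back as big-endian, the last byte is least significant, giving 0xAAB7.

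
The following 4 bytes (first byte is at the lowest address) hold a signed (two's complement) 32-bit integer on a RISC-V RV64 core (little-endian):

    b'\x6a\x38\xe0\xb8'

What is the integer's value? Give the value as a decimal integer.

Little-endian: lowest address holds the least-significant byte.
Reassemble most-significant byte first: B8 E0 38 6A → 0xB8E0386A.
Top bit is set, so as a signed 32-bit value this is 0xB8E0386A − 2^32 = -1193265046.

-1193265046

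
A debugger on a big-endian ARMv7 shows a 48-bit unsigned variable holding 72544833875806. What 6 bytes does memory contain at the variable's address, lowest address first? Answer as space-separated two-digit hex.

41 FA A9 0D AF 5E

72544833875806 in hexadecimal, padded to 48 bits, is 0x41FAA90DAF5E.
Split into bytes (most-significant first): 41 FA A9 0D AF 5E.
In big-endian order the high byte comes first in memory.
So the memory order matches the most-significant-first order: 41 FA A9 0D AF 5E.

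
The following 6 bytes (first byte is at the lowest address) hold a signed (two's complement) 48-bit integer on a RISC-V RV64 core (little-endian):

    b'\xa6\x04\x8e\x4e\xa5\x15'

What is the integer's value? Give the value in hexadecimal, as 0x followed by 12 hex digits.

0x15A54E8E04A6

In little-endian order the low byte comes first in memory.
Reassemble most-significant byte first: 15 A5 4E 8E 04 A6 → 0x15A54E8E04A6.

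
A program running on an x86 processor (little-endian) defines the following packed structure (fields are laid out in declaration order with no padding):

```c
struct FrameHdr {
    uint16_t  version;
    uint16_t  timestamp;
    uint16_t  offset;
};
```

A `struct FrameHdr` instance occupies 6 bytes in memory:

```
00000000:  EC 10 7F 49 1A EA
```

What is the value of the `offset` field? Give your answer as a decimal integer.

59930

`offset` follows `version` (2 B), `timestamp` (2 B), so it starts at offset 2 + 2 = 4 and occupies 2 bytes.
Bytes at offsets 4..5: 1A EA.
Little-endian stores the least-significant byte at the lowest address.
Reassemble most-significant byte first: EA 1A → 0xEA1A.
0xEA1A = 59930.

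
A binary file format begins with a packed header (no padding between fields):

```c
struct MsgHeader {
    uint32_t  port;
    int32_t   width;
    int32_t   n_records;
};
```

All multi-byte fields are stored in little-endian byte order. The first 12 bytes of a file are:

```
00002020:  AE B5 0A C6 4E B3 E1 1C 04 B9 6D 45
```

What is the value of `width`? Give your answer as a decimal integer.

484553550

`width` follows `port` (4 bytes), so it starts at byte offset 4 and occupies 4 bytes.
Bytes at offsets 4..7: 4E B3 E1 1C.
In little-endian order the low byte comes first in memory.
Reassemble most-significant byte first: 1C E1 B3 4E → 0x1CE1B34E.
0x1CE1B34E = 484553550.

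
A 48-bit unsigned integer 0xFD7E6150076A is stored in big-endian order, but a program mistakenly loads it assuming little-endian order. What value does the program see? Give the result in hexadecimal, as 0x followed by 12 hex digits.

0x6A0750617EFD

Stored big-endian, the bytes at ascending addresses are FD 7E 61 50 07 6A.
Read back as little-endian, the first byte is least significant, giving 0x6A0750617EFD.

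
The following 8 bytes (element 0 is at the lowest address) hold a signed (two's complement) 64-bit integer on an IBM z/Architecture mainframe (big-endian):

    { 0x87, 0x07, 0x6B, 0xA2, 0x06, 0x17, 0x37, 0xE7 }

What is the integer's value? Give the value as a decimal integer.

Big-endian: lowest address holds the most-significant byte.
The bytes are already most-significant first: 0x87076BA2061737E7.
Top bit is set, so as a signed 64-bit value this is 0x87076BA2061737E7 − 2^64 = -8716880210121246745.

-8716880210121246745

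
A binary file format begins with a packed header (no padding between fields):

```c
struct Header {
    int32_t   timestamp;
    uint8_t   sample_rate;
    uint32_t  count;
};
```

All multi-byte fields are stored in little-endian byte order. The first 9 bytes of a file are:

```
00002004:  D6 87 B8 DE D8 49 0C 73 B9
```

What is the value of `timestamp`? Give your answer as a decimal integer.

`timestamp` is the first field, at byte offset 0, occupying 4 bytes.
Bytes at offsets 0..3: D6 87 B8 DE.
In little-endian order the low byte comes first in memory.
Reassemble most-significant byte first: DE B8 87 D6 → 0xDEB887D6.
Top bit is set, so as a signed 32-bit value this is 0xDEB887D6 − 2^32 = -558331946.

-558331946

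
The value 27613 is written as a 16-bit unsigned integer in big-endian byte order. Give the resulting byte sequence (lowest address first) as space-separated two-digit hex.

6B DD

27613 in hexadecimal, padded to 16 bits, is 0x6BDD.
Split into bytes (most-significant first): 6B DD.
Big-endian stores the most-significant byte at the lowest address.
So the memory order matches the most-significant-first order: 6B DD.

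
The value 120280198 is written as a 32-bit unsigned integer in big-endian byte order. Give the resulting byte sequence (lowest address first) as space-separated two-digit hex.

120280198 in hexadecimal, padded to 32 bits, is 0x072B5486.
Split into bytes (most-significant first): 07 2B 54 86.
In big-endian order the high byte comes first in memory.
So the memory order matches the most-significant-first order: 07 2B 54 86.

07 2B 54 86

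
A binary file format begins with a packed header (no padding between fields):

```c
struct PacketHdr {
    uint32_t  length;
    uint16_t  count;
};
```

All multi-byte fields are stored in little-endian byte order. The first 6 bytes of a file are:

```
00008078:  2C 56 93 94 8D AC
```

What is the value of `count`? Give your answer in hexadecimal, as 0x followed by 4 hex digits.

`count` follows `length` (4 bytes), so it starts at byte offset 4 and occupies 2 bytes.
Bytes at offsets 4..5: 8D AC.
Little-endian stores the least-significant byte at the lowest address.
Reassemble most-significant byte first: AC 8D → 0xAC8D.

0xAC8D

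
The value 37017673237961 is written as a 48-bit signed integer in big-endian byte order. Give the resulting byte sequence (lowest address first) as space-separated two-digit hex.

37017673237961 in hexadecimal, padded to 48 bits, is 0x21AAD94385C9.
Split into bytes (most-significant first): 21 AA D9 43 85 C9.
In big-endian order the high byte comes first in memory.
So the memory order matches the most-significant-first order: 21 AA D9 43 85 C9.

21 AA D9 43 85 C9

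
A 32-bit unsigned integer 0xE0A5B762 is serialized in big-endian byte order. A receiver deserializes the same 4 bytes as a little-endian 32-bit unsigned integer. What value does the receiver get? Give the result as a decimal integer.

1656202720

Stored big-endian, the bytes at ascending addresses are E0 A5 B7 62.
Read back as little-endian, the first byte is least significant, giving 0x62B7A5E0.
0x62B7A5E0 = 1656202720.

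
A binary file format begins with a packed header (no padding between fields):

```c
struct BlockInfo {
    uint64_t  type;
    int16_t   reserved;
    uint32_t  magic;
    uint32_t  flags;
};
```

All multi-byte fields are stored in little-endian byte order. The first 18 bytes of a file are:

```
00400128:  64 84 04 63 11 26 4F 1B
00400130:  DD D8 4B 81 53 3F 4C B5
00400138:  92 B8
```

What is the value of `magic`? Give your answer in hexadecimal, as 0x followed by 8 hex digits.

0x3F53814B

`magic` follows `type` (8 B), `reserved` (2 B), so it starts at offset 8 + 2 = 10 and occupies 4 bytes.
Bytes at offsets 10..13: 4B 81 53 3F.
In little-endian order the low byte comes first in memory.
Reassemble most-significant byte first: 3F 53 81 4B → 0x3F53814B.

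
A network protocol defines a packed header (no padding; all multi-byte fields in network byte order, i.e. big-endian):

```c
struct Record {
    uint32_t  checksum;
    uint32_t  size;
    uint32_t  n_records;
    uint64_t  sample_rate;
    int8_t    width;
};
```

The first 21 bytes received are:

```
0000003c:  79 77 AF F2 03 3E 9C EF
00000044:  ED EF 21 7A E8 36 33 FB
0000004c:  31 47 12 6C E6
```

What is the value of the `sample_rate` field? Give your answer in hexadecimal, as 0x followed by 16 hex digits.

`sample_rate` follows `checksum` (4 B), `size` (4 B), `n_records` (4 B), so it starts at offset 4 + 4 + 4 = 12 and occupies 8 bytes.
Bytes at offsets 12..19: E8 36 33 FB 31 47 12 6C.
Big-endian: lowest address holds the most-significant byte.
The bytes are already most-significant first: 0xE83633FB3147126C.

0xE83633FB3147126C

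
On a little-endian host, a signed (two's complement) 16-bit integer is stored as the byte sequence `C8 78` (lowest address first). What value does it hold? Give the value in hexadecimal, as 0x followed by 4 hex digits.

Little-endian: lowest address holds the least-significant byte.
Reassemble most-significant byte first: 78 C8 → 0x78C8.

0x78C8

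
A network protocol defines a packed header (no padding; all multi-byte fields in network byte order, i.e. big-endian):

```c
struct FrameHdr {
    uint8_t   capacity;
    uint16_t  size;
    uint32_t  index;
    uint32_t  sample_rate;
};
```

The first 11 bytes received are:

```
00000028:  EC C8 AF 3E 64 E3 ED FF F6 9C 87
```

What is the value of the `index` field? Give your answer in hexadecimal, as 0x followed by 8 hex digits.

`index` follows `capacity` (1 B), `size` (2 B), so it starts at offset 1 + 2 = 3 and occupies 4 bytes.
Bytes at offsets 3..6: 3E 64 E3 ED.
Big-endian stores the most-significant byte at the lowest address.
The bytes are already most-significant first: 0x3E64E3ED.

0x3E64E3ED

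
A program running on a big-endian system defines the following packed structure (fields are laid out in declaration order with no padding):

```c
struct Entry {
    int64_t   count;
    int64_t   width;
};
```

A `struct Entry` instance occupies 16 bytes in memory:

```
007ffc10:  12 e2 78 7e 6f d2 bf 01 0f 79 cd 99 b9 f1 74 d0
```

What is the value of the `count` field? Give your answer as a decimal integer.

`count` is the first field, at byte offset 0, occupying 8 bytes.
Bytes at offsets 0..7: 12 E2 78 7E 6F D2 BF 01.
In big-endian order the high byte comes first in memory.
The bytes are already most-significant first: 0x12E2787E6FD2BF01.
0x12E2787E6FD2BF01 = 1360782521856605953.

1360782521856605953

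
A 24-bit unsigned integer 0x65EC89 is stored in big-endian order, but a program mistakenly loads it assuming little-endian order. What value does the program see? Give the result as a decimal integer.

Stored big-endian, the bytes at ascending addresses are 65 EC 89.
Read back as little-endian, the first byte is least significant, giving 0x89EC65.
0x89EC65 = 9038949.

9038949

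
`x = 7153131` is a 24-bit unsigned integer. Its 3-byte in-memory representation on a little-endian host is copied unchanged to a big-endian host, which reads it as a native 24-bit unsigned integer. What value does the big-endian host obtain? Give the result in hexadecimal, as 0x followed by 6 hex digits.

7153131 in 24-bit hexadecimal is 0x6D25EB.
Stored little-endian, the bytes at ascending addresses are EB 25 6D.
Read back as big-endian, the last byte is least significant, giving 0xEB256D.

0xEB256D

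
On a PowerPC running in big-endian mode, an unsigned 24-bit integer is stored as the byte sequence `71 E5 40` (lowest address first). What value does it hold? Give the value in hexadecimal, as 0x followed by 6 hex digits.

Big-endian: lowest address holds the most-significant byte.
The bytes are already most-significant first: 0x71E540.

0x71E540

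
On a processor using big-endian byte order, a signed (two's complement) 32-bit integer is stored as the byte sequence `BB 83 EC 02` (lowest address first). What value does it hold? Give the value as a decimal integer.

-1148982270

Big-endian: lowest address holds the most-significant byte.
The bytes are already most-significant first: 0xBB83EC02.
Top bit is set, so as a signed 32-bit value this is 0xBB83EC02 − 2^32 = -1148982270.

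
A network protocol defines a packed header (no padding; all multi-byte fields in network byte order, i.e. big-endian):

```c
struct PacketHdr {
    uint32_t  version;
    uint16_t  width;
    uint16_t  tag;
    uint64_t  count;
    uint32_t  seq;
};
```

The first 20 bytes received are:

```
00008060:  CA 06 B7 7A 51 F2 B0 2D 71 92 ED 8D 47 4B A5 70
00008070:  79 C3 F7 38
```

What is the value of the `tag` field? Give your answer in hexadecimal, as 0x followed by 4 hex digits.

0xB02D

`tag` follows `version` (4 B), `width` (2 B), so it starts at offset 4 + 2 = 6 and occupies 2 bytes.
Bytes at offsets 6..7: B0 2D.
In big-endian order the high byte comes first in memory.
The bytes are already most-significant first: 0xB02D.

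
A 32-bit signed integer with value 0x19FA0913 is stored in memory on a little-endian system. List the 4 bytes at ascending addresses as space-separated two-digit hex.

Split into bytes (most-significant first): 19 FA 09 13.
In little-endian order the low byte comes first in memory.
So at ascending addresses the bytes are 13 09 FA 19.

13 09 FA 19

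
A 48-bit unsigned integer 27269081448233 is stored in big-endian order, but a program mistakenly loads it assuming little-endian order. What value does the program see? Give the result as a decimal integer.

27269081448233 in 48-bit hexadecimal is 0x18CD13E9BF29.
Stored big-endian, the bytes at ascending addresses are 18 CD 13 E9 BF 29.
Read back as little-endian, the first byte is least significant, giving 0x29BFE913CD18.
0x29BFE913CD18 = 45904225881368.

45904225881368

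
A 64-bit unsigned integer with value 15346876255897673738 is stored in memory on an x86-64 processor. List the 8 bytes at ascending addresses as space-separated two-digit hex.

15346876255897673738 in hexadecimal, padded to 64 bits, is 0xD4FB0EA4BCA8600A.
Split into bytes (most-significant first): D4 FB 0E A4 BC A8 60 0A.
Little-endian: lowest address holds the least-significant byte.
So at ascending addresses the bytes are 0A 60 A8 BC A4 0E FB D4.

0A 60 A8 BC A4 0E FB D4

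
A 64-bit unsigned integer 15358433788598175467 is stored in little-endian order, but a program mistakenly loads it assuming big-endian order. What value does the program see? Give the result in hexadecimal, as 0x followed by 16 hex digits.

0xEB46C083281E24D5

15358433788598175467 in 64-bit hexadecimal is 0xD5241E2883C046EB.
Stored little-endian, the bytes at ascending addresses are EB 46 C0 83 28 1E 24 D5.
Read back as big-endian, the last byte is least significant, giving 0xEB46C083281E24D5.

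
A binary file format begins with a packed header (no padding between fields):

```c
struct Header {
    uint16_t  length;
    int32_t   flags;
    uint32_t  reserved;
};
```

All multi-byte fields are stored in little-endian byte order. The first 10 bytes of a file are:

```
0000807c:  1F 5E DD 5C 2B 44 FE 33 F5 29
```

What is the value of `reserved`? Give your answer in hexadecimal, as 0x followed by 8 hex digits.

0x29F533FE

`reserved` follows `length` (2 B), `flags` (4 B), so it starts at offset 2 + 4 = 6 and occupies 4 bytes.
Bytes at offsets 6..9: FE 33 F5 29.
Little-endian stores the least-significant byte at the lowest address.
Reassemble most-significant byte first: 29 F5 33 FE → 0x29F533FE.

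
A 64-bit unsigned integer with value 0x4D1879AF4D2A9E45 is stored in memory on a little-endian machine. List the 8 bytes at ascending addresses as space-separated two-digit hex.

Split into bytes (most-significant first): 4D 18 79 AF 4D 2A 9E 45.
In little-endian order the low byte comes first in memory.
So at ascending addresses the bytes are 45 9E 2A 4D AF 79 18 4D.

45 9E 2A 4D AF 79 18 4D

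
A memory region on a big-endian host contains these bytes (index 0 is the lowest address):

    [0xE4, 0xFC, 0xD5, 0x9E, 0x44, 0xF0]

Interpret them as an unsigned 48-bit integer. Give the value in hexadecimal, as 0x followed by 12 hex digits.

In big-endian order the high byte comes first in memory.
The bytes are already most-significant first: 0xE4FCD59E44F0.

0xE4FCD59E44F0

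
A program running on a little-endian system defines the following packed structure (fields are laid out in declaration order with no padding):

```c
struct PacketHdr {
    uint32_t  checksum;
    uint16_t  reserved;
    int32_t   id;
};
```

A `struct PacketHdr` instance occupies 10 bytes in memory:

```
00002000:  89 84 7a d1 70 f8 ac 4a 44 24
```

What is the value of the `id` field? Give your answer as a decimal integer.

608455340

`id` follows `checksum` (4 B), `reserved` (2 B), so it starts at offset 4 + 2 = 6 and occupies 4 bytes.
Bytes at offsets 6..9: AC 4A 44 24.
In little-endian order the low byte comes first in memory.
Reassemble most-significant byte first: 24 44 4A AC → 0x24444AAC.
0x24444AAC = 608455340.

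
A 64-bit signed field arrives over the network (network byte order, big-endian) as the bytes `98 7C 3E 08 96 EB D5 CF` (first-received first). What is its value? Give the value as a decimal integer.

In big-endian order the high byte comes first in memory.
The bytes are already most-significant first: 0x987C3E0896EBD5CF.
Top bit is set, so as a signed 64-bit value this is 0x987C3E0896EBD5CF − 2^64 = -7459018676219685425.

-7459018676219685425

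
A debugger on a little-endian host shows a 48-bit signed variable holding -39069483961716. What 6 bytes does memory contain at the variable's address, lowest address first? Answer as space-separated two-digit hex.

Two's complement of -39069483961716 in 48 bits: 39069483961716 = 0x238892B68D74; invert → 0xDC776D49728B; add 1 → 0xDC776D49728C.
Split into bytes (most-significant first): DC 77 6D 49 72 8C.
Little-endian: lowest address holds the least-significant byte.
So at ascending addresses the bytes are 8C 72 49 6D 77 DC.

8C 72 49 6D 77 DC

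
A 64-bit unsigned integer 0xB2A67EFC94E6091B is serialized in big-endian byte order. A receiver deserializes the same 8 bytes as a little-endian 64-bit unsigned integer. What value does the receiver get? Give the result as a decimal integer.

1948341841380157106

Stored big-endian, the bytes at ascending addresses are B2 A6 7E FC 94 E6 09 1B.
Read back as little-endian, the first byte is least significant, giving 0x1B09E694FC7EA6B2.
0x1B09E694FC7EA6B2 = 1948341841380157106.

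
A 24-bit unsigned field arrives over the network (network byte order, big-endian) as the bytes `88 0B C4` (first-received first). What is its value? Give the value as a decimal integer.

Big-endian: lowest address holds the most-significant byte.
The bytes are already most-significant first: 0x880BC4.
0x880BC4 = 8915908.

8915908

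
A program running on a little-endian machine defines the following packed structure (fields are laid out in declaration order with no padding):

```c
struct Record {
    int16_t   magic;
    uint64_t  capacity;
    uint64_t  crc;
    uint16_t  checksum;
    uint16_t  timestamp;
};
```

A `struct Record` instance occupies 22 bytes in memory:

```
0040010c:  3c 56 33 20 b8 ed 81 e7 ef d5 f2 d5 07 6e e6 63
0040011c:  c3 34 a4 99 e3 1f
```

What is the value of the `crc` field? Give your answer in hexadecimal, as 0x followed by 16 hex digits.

0x34C363E66E07D5F2

`crc` follows `magic` (2 B), `capacity` (8 B), so it starts at offset 2 + 8 = 10 and occupies 8 bytes.
Bytes at offsets 10..17: F2 D5 07 6E E6 63 C3 34.
Little-endian: lowest address holds the least-significant byte.
Reassemble most-significant byte first: 34 C3 63 E6 6E 07 D5 F2 → 0x34C363E66E07D5F2.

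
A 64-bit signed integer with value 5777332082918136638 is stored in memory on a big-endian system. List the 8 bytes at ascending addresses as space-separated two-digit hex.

5777332082918136638 in hexadecimal, padded to 64 bits, is 0x502D34EB77CD9B3E.
Split into bytes (most-significant first): 50 2D 34 EB 77 CD 9B 3E.
Big-endian: lowest address holds the most-significant byte.
So the memory order matches the most-significant-first order: 50 2D 34 EB 77 CD 9B 3E.

50 2D 34 EB 77 CD 9B 3E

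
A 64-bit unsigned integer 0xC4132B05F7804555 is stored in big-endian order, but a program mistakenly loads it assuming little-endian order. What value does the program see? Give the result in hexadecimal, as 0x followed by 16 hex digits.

0x554580F7052B13C4

Stored big-endian, the bytes at ascending addresses are C4 13 2B 05 F7 80 45 55.
Read back as little-endian, the first byte is least significant, giving 0x554580F7052B13C4.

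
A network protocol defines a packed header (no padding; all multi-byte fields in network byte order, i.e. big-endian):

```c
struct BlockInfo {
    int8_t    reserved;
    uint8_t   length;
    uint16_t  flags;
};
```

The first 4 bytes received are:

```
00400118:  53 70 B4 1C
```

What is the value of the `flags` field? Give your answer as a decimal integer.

46108

`flags` follows `reserved` (1 B), `length` (1 B), so it starts at offset 1 + 1 = 2 and occupies 2 bytes.
Bytes at offsets 2..3: B4 1C.
In big-endian order the high byte comes first in memory.
The bytes are already most-significant first: 0xB41C.
0xB41C = 46108.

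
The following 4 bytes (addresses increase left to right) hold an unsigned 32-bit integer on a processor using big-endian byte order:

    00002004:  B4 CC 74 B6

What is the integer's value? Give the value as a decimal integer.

3033298102

Big-endian stores the most-significant byte at the lowest address.
The bytes are already most-significant first: 0xB4CC74B6.
0xB4CC74B6 = 3033298102.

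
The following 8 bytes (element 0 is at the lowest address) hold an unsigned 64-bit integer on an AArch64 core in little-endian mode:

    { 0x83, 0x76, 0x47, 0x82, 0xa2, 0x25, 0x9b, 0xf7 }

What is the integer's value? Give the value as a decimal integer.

Little-endian: lowest address holds the least-significant byte.
Reassemble most-significant byte first: F7 9B 25 A2 82 47 76 83 → 0xF79B25A282477683.
0xF79B25A282477683 = 17841895728659003011.

17841895728659003011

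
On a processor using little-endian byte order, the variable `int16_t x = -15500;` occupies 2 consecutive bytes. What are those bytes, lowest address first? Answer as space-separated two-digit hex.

Two's complement of -15500 in 16 bits: 15500 = 0x3C8C; invert → 0xC373; add 1 → 0xC374.
Split into bytes (most-significant first): C3 74.
Little-endian: lowest address holds the least-significant byte.
So at ascending addresses the bytes are 74 C3.

74 C3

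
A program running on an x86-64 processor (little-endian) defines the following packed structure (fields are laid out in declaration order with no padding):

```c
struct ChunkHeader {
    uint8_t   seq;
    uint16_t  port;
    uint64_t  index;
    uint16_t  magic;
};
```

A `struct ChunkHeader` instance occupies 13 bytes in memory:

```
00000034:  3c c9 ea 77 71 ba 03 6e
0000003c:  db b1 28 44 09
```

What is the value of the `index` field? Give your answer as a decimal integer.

`index` follows `seq` (1 B), `port` (2 B), so it starts at offset 1 + 2 = 3 and occupies 8 bytes.
Bytes at offsets 3..10: 77 71 BA 03 6E DB B1 28.
Little-endian stores the least-significant byte at the lowest address.
Reassemble most-significant byte first: 28 B1 DB 6E 03 BA 71 77 → 0x28B1DB6E03BA7177.
0x28B1DB6E03BA7177 = 2932366097950339447.

2932366097950339447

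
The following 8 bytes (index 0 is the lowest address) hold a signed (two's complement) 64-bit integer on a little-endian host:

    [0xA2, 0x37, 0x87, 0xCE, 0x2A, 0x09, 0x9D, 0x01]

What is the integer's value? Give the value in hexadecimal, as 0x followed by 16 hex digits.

Little-endian stores the least-significant byte at the lowest address.
Reassemble most-significant byte first: 01 9D 09 2A CE 87 37 A2 → 0x019D092ACE8737A2.

0x019D092ACE8737A2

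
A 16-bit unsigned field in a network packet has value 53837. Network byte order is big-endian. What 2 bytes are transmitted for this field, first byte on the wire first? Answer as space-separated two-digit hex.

53837 in hexadecimal, padded to 16 bits, is 0xD24D.
Split into bytes (most-significant first): D2 4D.
Big-endian stores the most-significant byte at the lowest address.
So the memory order matches the most-significant-first order: D2 4D.

D2 4D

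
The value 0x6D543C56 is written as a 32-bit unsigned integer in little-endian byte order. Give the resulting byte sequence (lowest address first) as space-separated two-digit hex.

56 3C 54 6D

Split into bytes (most-significant first): 6D 54 3C 56.
Little-endian: lowest address holds the least-significant byte.
So at ascending addresses the bytes are 56 3C 54 6D.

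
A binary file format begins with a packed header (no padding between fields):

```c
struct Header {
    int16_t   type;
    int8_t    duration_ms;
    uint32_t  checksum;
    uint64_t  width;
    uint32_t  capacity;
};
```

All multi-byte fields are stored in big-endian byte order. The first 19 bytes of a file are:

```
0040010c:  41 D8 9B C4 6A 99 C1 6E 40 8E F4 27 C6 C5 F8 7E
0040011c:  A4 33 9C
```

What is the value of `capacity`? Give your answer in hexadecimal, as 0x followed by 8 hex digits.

0x7EA4339C

`capacity` follows `type` (2 B), `duration_ms` (1 B), `checksum` (4 B), `width` (8 B), so it starts at offset 2 + 1 + 4 + 8 = 15 and occupies 4 bytes.
Bytes at offsets 15..18: 7E A4 33 9C.
In big-endian order the high byte comes first in memory.
The bytes are already most-significant first: 0x7EA4339C.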